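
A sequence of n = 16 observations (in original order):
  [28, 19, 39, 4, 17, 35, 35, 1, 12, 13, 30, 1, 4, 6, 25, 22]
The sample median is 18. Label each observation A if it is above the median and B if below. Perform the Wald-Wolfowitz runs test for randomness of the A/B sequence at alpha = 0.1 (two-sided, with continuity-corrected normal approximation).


Step 1: Compute median = 18; label A = above, B = below.
Labels in order: AAABBAABBBABBBAA  (n_A = 8, n_B = 8)
Step 2: Count runs R = 7.
Step 3: Under H0 (random ordering), E[R] = 2*n_A*n_B/(n_A+n_B) + 1 = 2*8*8/16 + 1 = 9.0000.
        Var[R] = 2*n_A*n_B*(2*n_A*n_B - n_A - n_B) / ((n_A+n_B)^2 * (n_A+n_B-1)) = 14336/3840 = 3.7333.
        SD[R] = 1.9322.
Step 4: Continuity-corrected z = (R + 0.5 - E[R]) / SD[R] = (7 + 0.5 - 9.0000) / 1.9322 = -0.7763.
Step 5: Two-sided p-value via normal approximation = 2*(1 - Phi(|z|)) = 0.437558.
Step 6: alpha = 0.1. fail to reject H0.

R = 7, z = -0.7763, p = 0.437558, fail to reject H0.


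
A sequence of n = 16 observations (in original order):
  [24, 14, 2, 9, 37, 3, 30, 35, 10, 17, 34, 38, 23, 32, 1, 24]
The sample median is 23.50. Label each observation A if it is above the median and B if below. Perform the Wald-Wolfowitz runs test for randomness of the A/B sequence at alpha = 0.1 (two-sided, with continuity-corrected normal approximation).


Step 1: Compute median = 23.50; label A = above, B = below.
Labels in order: ABBBABAABBAABABA  (n_A = 8, n_B = 8)
Step 2: Count runs R = 11.
Step 3: Under H0 (random ordering), E[R] = 2*n_A*n_B/(n_A+n_B) + 1 = 2*8*8/16 + 1 = 9.0000.
        Var[R] = 2*n_A*n_B*(2*n_A*n_B - n_A - n_B) / ((n_A+n_B)^2 * (n_A+n_B-1)) = 14336/3840 = 3.7333.
        SD[R] = 1.9322.
Step 4: Continuity-corrected z = (R - 0.5 - E[R]) / SD[R] = (11 - 0.5 - 9.0000) / 1.9322 = 0.7763.
Step 5: Two-sided p-value via normal approximation = 2*(1 - Phi(|z|)) = 0.437558.
Step 6: alpha = 0.1. fail to reject H0.

R = 11, z = 0.7763, p = 0.437558, fail to reject H0.


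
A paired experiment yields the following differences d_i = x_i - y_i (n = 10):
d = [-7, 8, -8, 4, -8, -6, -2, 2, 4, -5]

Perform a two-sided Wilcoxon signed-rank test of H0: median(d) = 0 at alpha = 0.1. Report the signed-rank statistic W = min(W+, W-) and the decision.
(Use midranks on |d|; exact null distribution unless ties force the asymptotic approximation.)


Step 1: Drop any zero differences (none here) and take |d_i|.
|d| = [7, 8, 8, 4, 8, 6, 2, 2, 4, 5]
Step 2: Midrank |d_i| (ties get averaged ranks).
ranks: |7|->7, |8|->9, |8|->9, |4|->3.5, |8|->9, |6|->6, |2|->1.5, |2|->1.5, |4|->3.5, |5|->5
Step 3: Attach original signs; sum ranks with positive sign and with negative sign.
W+ = 9 + 3.5 + 1.5 + 3.5 = 17.5
W- = 7 + 9 + 9 + 6 + 1.5 + 5 = 37.5
(Check: W+ + W- = 55 should equal n(n+1)/2 = 55.)
Step 4: Test statistic W = min(W+, W-) = 17.5.
Step 5: Ties in |d|, so use the tie-corrected normal approximation.
        E[W] = n(n+1)/4 = 10*11/4 = 27.5.
        Tie groups: |d|=2 (t=2), |d|=4 (t=2), |d|=8 (t=3); sum(t^3 - t) = 36.
        Var[W] = n(n+1)(2n+1)/24 - sum(t^3-t)/48 = 2310/24 - 36/48 = 95.5.
        z = (W - E[W]) / sqrt(Var[W]) = (17.5 - 27.5) / 9.7724 = -1.0233.
        Two-sided p = 2*Phi(z) = 0.306171.
Step 6: alpha = 0.1. fail to reject H0.

W+ = 17.5, W- = 37.5, W = min = 17.5, p = 0.306171, fail to reject H0.


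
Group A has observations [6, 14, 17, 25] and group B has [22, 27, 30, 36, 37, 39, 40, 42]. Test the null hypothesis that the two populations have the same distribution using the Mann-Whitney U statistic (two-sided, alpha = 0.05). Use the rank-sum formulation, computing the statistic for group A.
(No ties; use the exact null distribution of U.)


Step 1: Combine and sort all 12 observations; assign midranks.
sorted (value, group): (6,X), (14,X), (17,X), (22,Y), (25,X), (27,Y), (30,Y), (36,Y), (37,Y), (39,Y), (40,Y), (42,Y)
ranks: 6->1, 14->2, 17->3, 22->4, 25->5, 27->6, 30->7, 36->8, 37->9, 39->10, 40->11, 42->12
Step 2: Rank sum for X: R1 = 1 + 2 + 3 + 5 = 11.
Step 3: U_X = R1 - n1(n1+1)/2 = 11 - 4*5/2 = 11 - 10 = 1.
       U_Y = n1*n2 - U_X = 32 - 1 = 31.
Step 4: No ties, so the exact null distribution of U (based on enumerating the C(12,4) = 495 equally likely rank assignments) gives the two-sided p-value.
Step 5: p-value = 0.008081; compare to alpha = 0.05. reject H0.

U_X = 1, p = 0.008081, reject H0 at alpha = 0.05.


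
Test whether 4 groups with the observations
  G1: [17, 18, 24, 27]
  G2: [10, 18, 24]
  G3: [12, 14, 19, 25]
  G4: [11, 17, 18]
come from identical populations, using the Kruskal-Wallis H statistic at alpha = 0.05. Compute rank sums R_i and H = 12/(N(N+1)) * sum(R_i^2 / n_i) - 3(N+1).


Step 1: Combine all N = 14 observations and assign midranks.
sorted (value, group, rank): (10,G2,1), (11,G4,2), (12,G3,3), (14,G3,4), (17,G1,5.5), (17,G4,5.5), (18,G1,8), (18,G2,8), (18,G4,8), (19,G3,10), (24,G1,11.5), (24,G2,11.5), (25,G3,13), (27,G1,14)
Step 2: Sum ranks within each group.
R_1 = 39 (n_1 = 4)
R_2 = 20.5 (n_2 = 3)
R_3 = 30 (n_3 = 4)
R_4 = 15.5 (n_4 = 3)
Step 3: H = 12/(N(N+1)) * sum(R_i^2/n_i) - 3(N+1)
     = 12/(14*15) * (39^2/4 + 20.5^2/3 + 30^2/4 + 15.5^2/3) - 3*15
     = 0.057143 * 825.417 - 45
     = 2.166667.
Step 4: Ties present; correction factor C = 1 - 36/(14^3 - 14) = 0.986813. Corrected H = 2.166667 / 0.986813 = 2.195620.
Step 5: Under H0, H ~ chi^2(3); p-value = 0.532812.
Step 6: alpha = 0.05. fail to reject H0.

H = 2.1956, df = 3, p = 0.532812, fail to reject H0.


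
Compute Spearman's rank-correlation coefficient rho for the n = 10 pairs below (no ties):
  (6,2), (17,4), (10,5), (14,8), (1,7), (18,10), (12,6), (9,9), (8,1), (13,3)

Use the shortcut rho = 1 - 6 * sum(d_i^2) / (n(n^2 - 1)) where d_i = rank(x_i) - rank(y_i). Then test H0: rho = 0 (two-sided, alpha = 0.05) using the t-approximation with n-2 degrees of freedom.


Step 1: Rank x and y separately (midranks; no ties here).
rank(x): 6->2, 17->9, 10->5, 14->8, 1->1, 18->10, 12->6, 9->4, 8->3, 13->7
rank(y): 2->2, 4->4, 5->5, 8->8, 7->7, 10->10, 6->6, 9->9, 1->1, 3->3
Step 2: d_i = R_x(i) - R_y(i); compute d_i^2.
  (2-2)^2=0, (9-4)^2=25, (5-5)^2=0, (8-8)^2=0, (1-7)^2=36, (10-10)^2=0, (6-6)^2=0, (4-9)^2=25, (3-1)^2=4, (7-3)^2=16
sum(d^2) = 106.
Step 3: rho = 1 - 6*106 / (10*(10^2 - 1)) = 1 - 636/990 = 0.357576.
Step 4: Under H0, t = rho * sqrt((n-2)/(1-rho^2)) = 1.0830 ~ t(8).
Step 5: Two-sided p-value from the t-distribution with 8 df = 0.310376.
Step 6: alpha = 0.05. fail to reject H0.

rho = 0.3576, p = 0.310376, fail to reject H0 at alpha = 0.05.


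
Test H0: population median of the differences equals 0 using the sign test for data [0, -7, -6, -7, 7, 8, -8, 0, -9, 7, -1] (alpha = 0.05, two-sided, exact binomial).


Step 1: Discard zero differences. Original n = 11; n_eff = number of nonzero differences = 9.
Nonzero differences (with sign): -7, -6, -7, +7, +8, -8, -9, +7, -1
Step 2: Count signs: positive = 3, negative = 6.
Step 3: Under H0: P(positive) = 0.5, so the number of positives S ~ Bin(9, 0.5).
Step 4: Two-sided exact p-value = sum of Bin(9,0.5) probabilities at or below the observed probability = 0.507812.
Step 5: alpha = 0.05. fail to reject H0.

n_eff = 9, pos = 3, neg = 6, p = 0.507812, fail to reject H0.


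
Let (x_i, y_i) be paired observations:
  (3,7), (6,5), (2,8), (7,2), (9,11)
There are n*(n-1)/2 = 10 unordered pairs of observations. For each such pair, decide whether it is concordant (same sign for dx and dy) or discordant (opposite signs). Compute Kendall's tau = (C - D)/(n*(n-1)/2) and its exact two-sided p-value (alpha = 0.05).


Step 1: Enumerate the 10 unordered pairs (i,j) with i<j and classify each by sign(x_j-x_i) * sign(y_j-y_i).
  (1,2):dx=+3,dy=-2->D; (1,3):dx=-1,dy=+1->D; (1,4):dx=+4,dy=-5->D; (1,5):dx=+6,dy=+4->C
  (2,3):dx=-4,dy=+3->D; (2,4):dx=+1,dy=-3->D; (2,5):dx=+3,dy=+6->C; (3,4):dx=+5,dy=-6->D
  (3,5):dx=+7,dy=+3->C; (4,5):dx=+2,dy=+9->C
Step 2: C = 4, D = 6, total pairs = 10.
Step 3: tau = (C - D)/(n(n-1)/2) = (4 - 6)/10 = -0.200000.
Step 4: Exact two-sided p-value (enumerate n! = 120 permutations of y under H0): p = 0.816667.
Step 5: alpha = 0.05. fail to reject H0.

tau_b = -0.2000 (C=4, D=6), p = 0.816667, fail to reject H0.


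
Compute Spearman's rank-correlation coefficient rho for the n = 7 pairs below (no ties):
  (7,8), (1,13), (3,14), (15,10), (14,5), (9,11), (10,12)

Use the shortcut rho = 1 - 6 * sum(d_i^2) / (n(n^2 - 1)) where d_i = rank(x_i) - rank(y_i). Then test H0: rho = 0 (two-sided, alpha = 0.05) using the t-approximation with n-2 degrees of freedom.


Step 1: Rank x and y separately (midranks; no ties here).
rank(x): 7->3, 1->1, 3->2, 15->7, 14->6, 9->4, 10->5
rank(y): 8->2, 13->6, 14->7, 10->3, 5->1, 11->4, 12->5
Step 2: d_i = R_x(i) - R_y(i); compute d_i^2.
  (3-2)^2=1, (1-6)^2=25, (2-7)^2=25, (7-3)^2=16, (6-1)^2=25, (4-4)^2=0, (5-5)^2=0
sum(d^2) = 92.
Step 3: rho = 1 - 6*92 / (7*(7^2 - 1)) = 1 - 552/336 = -0.642857.
Step 4: Under H0, t = rho * sqrt((n-2)/(1-rho^2)) = -1.8766 ~ t(5).
Step 5: Two-sided p-value from the t-distribution with 5 df = 0.119392.
Step 6: alpha = 0.05. fail to reject H0.

rho = -0.6429, p = 0.119392, fail to reject H0 at alpha = 0.05.


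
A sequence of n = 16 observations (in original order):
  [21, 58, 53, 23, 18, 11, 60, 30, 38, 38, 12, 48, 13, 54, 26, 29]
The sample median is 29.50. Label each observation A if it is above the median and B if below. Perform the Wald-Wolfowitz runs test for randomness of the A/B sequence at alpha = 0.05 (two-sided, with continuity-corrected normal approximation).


Step 1: Compute median = 29.50; label A = above, B = below.
Labels in order: BAABBBAAAABABABB  (n_A = 8, n_B = 8)
Step 2: Count runs R = 9.
Step 3: Under H0 (random ordering), E[R] = 2*n_A*n_B/(n_A+n_B) + 1 = 2*8*8/16 + 1 = 9.0000.
        Var[R] = 2*n_A*n_B*(2*n_A*n_B - n_A - n_B) / ((n_A+n_B)^2 * (n_A+n_B-1)) = 14336/3840 = 3.7333.
        SD[R] = 1.9322.
Step 4: R = E[R], so z = 0 with no continuity correction.
Step 5: Two-sided p-value via normal approximation = 2*(1 - Phi(|z|)) = 1.000000.
Step 6: alpha = 0.05. fail to reject H0.

R = 9, z = 0.0000, p = 1.000000, fail to reject H0.


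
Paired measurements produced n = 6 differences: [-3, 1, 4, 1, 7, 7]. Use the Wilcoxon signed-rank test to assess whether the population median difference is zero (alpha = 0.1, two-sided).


Step 1: Drop any zero differences (none here) and take |d_i|.
|d| = [3, 1, 4, 1, 7, 7]
Step 2: Midrank |d_i| (ties get averaged ranks).
ranks: |3|->3, |1|->1.5, |4|->4, |1|->1.5, |7|->5.5, |7|->5.5
Step 3: Attach original signs; sum ranks with positive sign and with negative sign.
W+ = 1.5 + 4 + 1.5 + 5.5 + 5.5 = 18
W- = 3 = 3
(Check: W+ + W- = 21 should equal n(n+1)/2 = 21.)
Step 4: Test statistic W = min(W+, W-) = 3.
Step 5: Ties in |d|, so use the tie-corrected normal approximation.
        E[W] = n(n+1)/4 = 6*7/4 = 10.5.
        Tie groups: |d|=1 (t=2), |d|=7 (t=2); sum(t^3 - t) = 12.
        Var[W] = n(n+1)(2n+1)/24 - sum(t^3-t)/48 = 546/24 - 12/48 = 22.5.
        z = (W - E[W]) / sqrt(Var[W]) = (3 - 10.5) / 4.7434 = -1.5811.
        Two-sided p = 2*Phi(z) = 0.113846.
Step 6: alpha = 0.1. fail to reject H0.

W+ = 18, W- = 3, W = min = 3, p = 0.113846, fail to reject H0.


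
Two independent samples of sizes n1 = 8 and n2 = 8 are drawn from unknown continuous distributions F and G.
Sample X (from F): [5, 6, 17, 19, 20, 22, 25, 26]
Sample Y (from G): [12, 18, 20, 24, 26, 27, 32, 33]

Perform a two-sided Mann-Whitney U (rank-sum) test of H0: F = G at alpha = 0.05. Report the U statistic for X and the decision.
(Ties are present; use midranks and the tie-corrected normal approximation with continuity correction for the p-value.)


Step 1: Combine and sort all 16 observations; assign midranks.
sorted (value, group): (5,X), (6,X), (12,Y), (17,X), (18,Y), (19,X), (20,X), (20,Y), (22,X), (24,Y), (25,X), (26,X), (26,Y), (27,Y), (32,Y), (33,Y)
ranks: 5->1, 6->2, 12->3, 17->4, 18->5, 19->6, 20->7.5, 20->7.5, 22->9, 24->10, 25->11, 26->12.5, 26->12.5, 27->14, 32->15, 33->16
Step 2: Rank sum for X: R1 = 1 + 2 + 4 + 6 + 7.5 + 9 + 11 + 12.5 = 53.
Step 3: U_X = R1 - n1(n1+1)/2 = 53 - 8*9/2 = 53 - 36 = 17.
       U_Y = n1*n2 - U_X = 64 - 17 = 47.
Step 4: Ties are present, so use the tie-corrected normal approximation (with continuity correction) for the p-value.
Step 5: p-value = 0.127247; compare to alpha = 0.05. fail to reject H0.

U_X = 17, p = 0.127247, fail to reject H0 at alpha = 0.05.


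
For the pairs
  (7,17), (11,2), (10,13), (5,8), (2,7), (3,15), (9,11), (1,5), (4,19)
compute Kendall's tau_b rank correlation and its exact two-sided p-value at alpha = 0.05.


Step 1: Enumerate the 36 unordered pairs (i,j) with i<j and classify each by sign(x_j-x_i) * sign(y_j-y_i).
  (1,2):dx=+4,dy=-15->D; (1,3):dx=+3,dy=-4->D; (1,4):dx=-2,dy=-9->C; (1,5):dx=-5,dy=-10->C
  (1,6):dx=-4,dy=-2->C; (1,7):dx=+2,dy=-6->D; (1,8):dx=-6,dy=-12->C; (1,9):dx=-3,dy=+2->D
  (2,3):dx=-1,dy=+11->D; (2,4):dx=-6,dy=+6->D; (2,5):dx=-9,dy=+5->D; (2,6):dx=-8,dy=+13->D
  (2,7):dx=-2,dy=+9->D; (2,8):dx=-10,dy=+3->D; (2,9):dx=-7,dy=+17->D; (3,4):dx=-5,dy=-5->C
  (3,5):dx=-8,dy=-6->C; (3,6):dx=-7,dy=+2->D; (3,7):dx=-1,dy=-2->C; (3,8):dx=-9,dy=-8->C
  (3,9):dx=-6,dy=+6->D; (4,5):dx=-3,dy=-1->C; (4,6):dx=-2,dy=+7->D; (4,7):dx=+4,dy=+3->C
  (4,8):dx=-4,dy=-3->C; (4,9):dx=-1,dy=+11->D; (5,6):dx=+1,dy=+8->C; (5,7):dx=+7,dy=+4->C
  (5,8):dx=-1,dy=-2->C; (5,9):dx=+2,dy=+12->C; (6,7):dx=+6,dy=-4->D; (6,8):dx=-2,dy=-10->C
  (6,9):dx=+1,dy=+4->C; (7,8):dx=-8,dy=-6->C; (7,9):dx=-5,dy=+8->D; (8,9):dx=+3,dy=+14->C
Step 2: C = 19, D = 17, total pairs = 36.
Step 3: tau = (C - D)/(n(n-1)/2) = (19 - 17)/36 = 0.055556.
Step 4: Exact two-sided p-value (enumerate n! = 362880 permutations of y under H0): p = 0.919455.
Step 5: alpha = 0.05. fail to reject H0.

tau_b = 0.0556 (C=19, D=17), p = 0.919455, fail to reject H0.


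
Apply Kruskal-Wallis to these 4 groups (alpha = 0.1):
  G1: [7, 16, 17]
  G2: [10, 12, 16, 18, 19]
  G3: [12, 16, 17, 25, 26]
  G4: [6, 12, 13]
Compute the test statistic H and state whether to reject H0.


Step 1: Combine all N = 16 observations and assign midranks.
sorted (value, group, rank): (6,G4,1), (7,G1,2), (10,G2,3), (12,G2,5), (12,G3,5), (12,G4,5), (13,G4,7), (16,G1,9), (16,G2,9), (16,G3,9), (17,G1,11.5), (17,G3,11.5), (18,G2,13), (19,G2,14), (25,G3,15), (26,G3,16)
Step 2: Sum ranks within each group.
R_1 = 22.5 (n_1 = 3)
R_2 = 44 (n_2 = 5)
R_3 = 56.5 (n_3 = 5)
R_4 = 13 (n_4 = 3)
Step 3: H = 12/(N(N+1)) * sum(R_i^2/n_i) - 3(N+1)
     = 12/(16*17) * (22.5^2/3 + 44^2/5 + 56.5^2/5 + 13^2/3) - 3*17
     = 0.044118 * 1250.73 - 51
     = 4.179412.
Step 4: Ties present; correction factor C = 1 - 54/(16^3 - 16) = 0.986765. Corrected H = 4.179412 / 0.986765 = 4.235469.
Step 5: Under H0, H ~ chi^2(3); p-value = 0.237135.
Step 6: alpha = 0.1. fail to reject H0.

H = 4.2355, df = 3, p = 0.237135, fail to reject H0.


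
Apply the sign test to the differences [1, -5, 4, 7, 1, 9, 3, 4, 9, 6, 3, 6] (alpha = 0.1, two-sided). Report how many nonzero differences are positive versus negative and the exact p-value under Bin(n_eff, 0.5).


Step 1: Discard zero differences. Original n = 12; n_eff = number of nonzero differences = 12.
Nonzero differences (with sign): +1, -5, +4, +7, +1, +9, +3, +4, +9, +6, +3, +6
Step 2: Count signs: positive = 11, negative = 1.
Step 3: Under H0: P(positive) = 0.5, so the number of positives S ~ Bin(12, 0.5).
Step 4: Two-sided exact p-value = sum of Bin(12,0.5) probabilities at or below the observed probability = 0.006348.
Step 5: alpha = 0.1. reject H0.

n_eff = 12, pos = 11, neg = 1, p = 0.006348, reject H0.


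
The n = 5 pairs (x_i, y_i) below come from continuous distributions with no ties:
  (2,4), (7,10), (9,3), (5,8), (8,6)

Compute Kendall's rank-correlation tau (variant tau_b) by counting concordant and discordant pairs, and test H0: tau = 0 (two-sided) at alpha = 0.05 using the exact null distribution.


Step 1: Enumerate the 10 unordered pairs (i,j) with i<j and classify each by sign(x_j-x_i) * sign(y_j-y_i).
  (1,2):dx=+5,dy=+6->C; (1,3):dx=+7,dy=-1->D; (1,4):dx=+3,dy=+4->C; (1,5):dx=+6,dy=+2->C
  (2,3):dx=+2,dy=-7->D; (2,4):dx=-2,dy=-2->C; (2,5):dx=+1,dy=-4->D; (3,4):dx=-4,dy=+5->D
  (3,5):dx=-1,dy=+3->D; (4,5):dx=+3,dy=-2->D
Step 2: C = 4, D = 6, total pairs = 10.
Step 3: tau = (C - D)/(n(n-1)/2) = (4 - 6)/10 = -0.200000.
Step 4: Exact two-sided p-value (enumerate n! = 120 permutations of y under H0): p = 0.816667.
Step 5: alpha = 0.05. fail to reject H0.

tau_b = -0.2000 (C=4, D=6), p = 0.816667, fail to reject H0.


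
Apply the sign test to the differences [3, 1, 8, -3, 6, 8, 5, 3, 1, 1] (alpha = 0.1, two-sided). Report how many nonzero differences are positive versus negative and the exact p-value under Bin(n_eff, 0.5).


Step 1: Discard zero differences. Original n = 10; n_eff = number of nonzero differences = 10.
Nonzero differences (with sign): +3, +1, +8, -3, +6, +8, +5, +3, +1, +1
Step 2: Count signs: positive = 9, negative = 1.
Step 3: Under H0: P(positive) = 0.5, so the number of positives S ~ Bin(10, 0.5).
Step 4: Two-sided exact p-value = sum of Bin(10,0.5) probabilities at or below the observed probability = 0.021484.
Step 5: alpha = 0.1. reject H0.

n_eff = 10, pos = 9, neg = 1, p = 0.021484, reject H0.


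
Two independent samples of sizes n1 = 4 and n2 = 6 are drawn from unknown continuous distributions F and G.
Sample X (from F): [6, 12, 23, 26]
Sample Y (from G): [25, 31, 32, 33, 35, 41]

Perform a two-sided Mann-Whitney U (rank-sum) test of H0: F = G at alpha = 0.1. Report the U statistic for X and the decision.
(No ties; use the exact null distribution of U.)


Step 1: Combine and sort all 10 observations; assign midranks.
sorted (value, group): (6,X), (12,X), (23,X), (25,Y), (26,X), (31,Y), (32,Y), (33,Y), (35,Y), (41,Y)
ranks: 6->1, 12->2, 23->3, 25->4, 26->5, 31->6, 32->7, 33->8, 35->9, 41->10
Step 2: Rank sum for X: R1 = 1 + 2 + 3 + 5 = 11.
Step 3: U_X = R1 - n1(n1+1)/2 = 11 - 4*5/2 = 11 - 10 = 1.
       U_Y = n1*n2 - U_X = 24 - 1 = 23.
Step 4: No ties, so the exact null distribution of U (based on enumerating the C(10,4) = 210 equally likely rank assignments) gives the two-sided p-value.
Step 5: p-value = 0.019048; compare to alpha = 0.1. reject H0.

U_X = 1, p = 0.019048, reject H0 at alpha = 0.1.


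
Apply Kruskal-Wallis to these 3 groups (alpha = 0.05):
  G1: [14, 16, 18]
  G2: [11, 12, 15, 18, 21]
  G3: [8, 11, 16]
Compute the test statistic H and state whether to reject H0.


Step 1: Combine all N = 11 observations and assign midranks.
sorted (value, group, rank): (8,G3,1), (11,G2,2.5), (11,G3,2.5), (12,G2,4), (14,G1,5), (15,G2,6), (16,G1,7.5), (16,G3,7.5), (18,G1,9.5), (18,G2,9.5), (21,G2,11)
Step 2: Sum ranks within each group.
R_1 = 22 (n_1 = 3)
R_2 = 33 (n_2 = 5)
R_3 = 11 (n_3 = 3)
Step 3: H = 12/(N(N+1)) * sum(R_i^2/n_i) - 3(N+1)
     = 12/(11*12) * (22^2/3 + 33^2/5 + 11^2/3) - 3*12
     = 0.090909 * 419.467 - 36
     = 2.133333.
Step 4: Ties present; correction factor C = 1 - 18/(11^3 - 11) = 0.986364. Corrected H = 2.133333 / 0.986364 = 2.162826.
Step 5: Under H0, H ~ chi^2(2); p-value = 0.339116.
Step 6: alpha = 0.05. fail to reject H0.

H = 2.1628, df = 2, p = 0.339116, fail to reject H0.


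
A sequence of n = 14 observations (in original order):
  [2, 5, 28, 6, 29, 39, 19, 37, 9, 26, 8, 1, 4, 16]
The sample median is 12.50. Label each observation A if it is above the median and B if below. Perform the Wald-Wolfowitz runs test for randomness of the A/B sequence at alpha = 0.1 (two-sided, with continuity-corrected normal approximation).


Step 1: Compute median = 12.50; label A = above, B = below.
Labels in order: BBABAAAABABBBA  (n_A = 7, n_B = 7)
Step 2: Count runs R = 8.
Step 3: Under H0 (random ordering), E[R] = 2*n_A*n_B/(n_A+n_B) + 1 = 2*7*7/14 + 1 = 8.0000.
        Var[R] = 2*n_A*n_B*(2*n_A*n_B - n_A - n_B) / ((n_A+n_B)^2 * (n_A+n_B-1)) = 8232/2548 = 3.2308.
        SD[R] = 1.7974.
Step 4: R = E[R], so z = 0 with no continuity correction.
Step 5: Two-sided p-value via normal approximation = 2*(1 - Phi(|z|)) = 1.000000.
Step 6: alpha = 0.1. fail to reject H0.

R = 8, z = 0.0000, p = 1.000000, fail to reject H0.


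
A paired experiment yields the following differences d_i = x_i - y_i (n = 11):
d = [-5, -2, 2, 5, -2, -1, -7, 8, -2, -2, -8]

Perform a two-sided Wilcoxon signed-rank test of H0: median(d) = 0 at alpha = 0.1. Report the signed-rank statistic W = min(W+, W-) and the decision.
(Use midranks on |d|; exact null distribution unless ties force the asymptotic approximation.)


Step 1: Drop any zero differences (none here) and take |d_i|.
|d| = [5, 2, 2, 5, 2, 1, 7, 8, 2, 2, 8]
Step 2: Midrank |d_i| (ties get averaged ranks).
ranks: |5|->7.5, |2|->4, |2|->4, |5|->7.5, |2|->4, |1|->1, |7|->9, |8|->10.5, |2|->4, |2|->4, |8|->10.5
Step 3: Attach original signs; sum ranks with positive sign and with negative sign.
W+ = 4 + 7.5 + 10.5 = 22
W- = 7.5 + 4 + 4 + 1 + 9 + 4 + 4 + 10.5 = 44
(Check: W+ + W- = 66 should equal n(n+1)/2 = 66.)
Step 4: Test statistic W = min(W+, W-) = 22.
Step 5: Ties in |d|, so use the tie-corrected normal approximation.
        E[W] = n(n+1)/4 = 11*12/4 = 33.
        Tie groups: |d|=2 (t=5), |d|=5 (t=2), |d|=8 (t=2); sum(t^3 - t) = 132.
        Var[W] = n(n+1)(2n+1)/24 - sum(t^3-t)/48 = 3036/24 - 132/48 = 123.75.
        z = (W - E[W]) / sqrt(Var[W]) = (22 - 33) / 11.1243 = -0.9888.
        Two-sided p = 2*Phi(z) = 0.322748.
Step 6: alpha = 0.1. fail to reject H0.

W+ = 22, W- = 44, W = min = 22, p = 0.322748, fail to reject H0.


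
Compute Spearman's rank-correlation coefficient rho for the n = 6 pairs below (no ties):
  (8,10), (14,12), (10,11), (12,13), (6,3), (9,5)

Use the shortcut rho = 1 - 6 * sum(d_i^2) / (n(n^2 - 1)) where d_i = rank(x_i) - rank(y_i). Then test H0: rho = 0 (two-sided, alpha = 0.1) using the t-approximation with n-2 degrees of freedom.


Step 1: Rank x and y separately (midranks; no ties here).
rank(x): 8->2, 14->6, 10->4, 12->5, 6->1, 9->3
rank(y): 10->3, 12->5, 11->4, 13->6, 3->1, 5->2
Step 2: d_i = R_x(i) - R_y(i); compute d_i^2.
  (2-3)^2=1, (6-5)^2=1, (4-4)^2=0, (5-6)^2=1, (1-1)^2=0, (3-2)^2=1
sum(d^2) = 4.
Step 3: rho = 1 - 6*4 / (6*(6^2 - 1)) = 1 - 24/210 = 0.885714.
Step 4: Under H0, t = rho * sqrt((n-2)/(1-rho^2)) = 3.8158 ~ t(4).
Step 5: Two-sided p-value from the t-distribution with 4 df = 0.018845.
Step 6: alpha = 0.1. reject H0.

rho = 0.8857, p = 0.018845, reject H0 at alpha = 0.1.


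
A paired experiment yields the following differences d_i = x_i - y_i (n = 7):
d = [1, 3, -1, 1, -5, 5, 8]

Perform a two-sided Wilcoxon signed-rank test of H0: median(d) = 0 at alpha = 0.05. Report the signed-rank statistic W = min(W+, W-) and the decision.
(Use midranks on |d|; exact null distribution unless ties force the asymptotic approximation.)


Step 1: Drop any zero differences (none here) and take |d_i|.
|d| = [1, 3, 1, 1, 5, 5, 8]
Step 2: Midrank |d_i| (ties get averaged ranks).
ranks: |1|->2, |3|->4, |1|->2, |1|->2, |5|->5.5, |5|->5.5, |8|->7
Step 3: Attach original signs; sum ranks with positive sign and with negative sign.
W+ = 2 + 4 + 2 + 5.5 + 7 = 20.5
W- = 2 + 5.5 = 7.5
(Check: W+ + W- = 28 should equal n(n+1)/2 = 28.)
Step 4: Test statistic W = min(W+, W-) = 7.5.
Step 5: Ties in |d|, so use the tie-corrected normal approximation.
        E[W] = n(n+1)/4 = 7*8/4 = 14.
        Tie groups: |d|=1 (t=3), |d|=5 (t=2); sum(t^3 - t) = 30.
        Var[W] = n(n+1)(2n+1)/24 - sum(t^3-t)/48 = 840/24 - 30/48 = 34.375.
        z = (W - E[W]) / sqrt(Var[W]) = (7.5 - 14) / 5.8630 = -1.1086.
        Two-sided p = 2*Phi(z) = 0.267584.
Step 6: alpha = 0.05. fail to reject H0.

W+ = 20.5, W- = 7.5, W = min = 7.5, p = 0.267584, fail to reject H0.


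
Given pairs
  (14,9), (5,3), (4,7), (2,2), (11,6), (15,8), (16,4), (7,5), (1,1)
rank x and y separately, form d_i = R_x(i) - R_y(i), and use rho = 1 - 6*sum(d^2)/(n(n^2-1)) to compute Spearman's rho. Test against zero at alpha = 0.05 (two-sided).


Step 1: Rank x and y separately (midranks; no ties here).
rank(x): 14->7, 5->4, 4->3, 2->2, 11->6, 15->8, 16->9, 7->5, 1->1
rank(y): 9->9, 3->3, 7->7, 2->2, 6->6, 8->8, 4->4, 5->5, 1->1
Step 2: d_i = R_x(i) - R_y(i); compute d_i^2.
  (7-9)^2=4, (4-3)^2=1, (3-7)^2=16, (2-2)^2=0, (6-6)^2=0, (8-8)^2=0, (9-4)^2=25, (5-5)^2=0, (1-1)^2=0
sum(d^2) = 46.
Step 3: rho = 1 - 6*46 / (9*(9^2 - 1)) = 1 - 276/720 = 0.616667.
Step 4: Under H0, t = rho * sqrt((n-2)/(1-rho^2)) = 2.0725 ~ t(7).
Step 5: Two-sided p-value from the t-distribution with 7 df = 0.076929.
Step 6: alpha = 0.05. fail to reject H0.

rho = 0.6167, p = 0.076929, fail to reject H0 at alpha = 0.05.


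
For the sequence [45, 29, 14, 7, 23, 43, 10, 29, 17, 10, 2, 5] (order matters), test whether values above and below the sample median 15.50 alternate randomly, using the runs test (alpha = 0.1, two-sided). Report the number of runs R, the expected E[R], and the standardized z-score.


Step 1: Compute median = 15.50; label A = above, B = below.
Labels in order: AABBAABAABBB  (n_A = 6, n_B = 6)
Step 2: Count runs R = 6.
Step 3: Under H0 (random ordering), E[R] = 2*n_A*n_B/(n_A+n_B) + 1 = 2*6*6/12 + 1 = 7.0000.
        Var[R] = 2*n_A*n_B*(2*n_A*n_B - n_A - n_B) / ((n_A+n_B)^2 * (n_A+n_B-1)) = 4320/1584 = 2.7273.
        SD[R] = 1.6514.
Step 4: Continuity-corrected z = (R + 0.5 - E[R]) / SD[R] = (6 + 0.5 - 7.0000) / 1.6514 = -0.3028.
Step 5: Two-sided p-value via normal approximation = 2*(1 - Phi(|z|)) = 0.762069.
Step 6: alpha = 0.1. fail to reject H0.

R = 6, z = -0.3028, p = 0.762069, fail to reject H0.


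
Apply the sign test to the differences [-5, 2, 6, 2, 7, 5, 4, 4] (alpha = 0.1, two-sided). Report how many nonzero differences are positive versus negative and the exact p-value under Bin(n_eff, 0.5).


Step 1: Discard zero differences. Original n = 8; n_eff = number of nonzero differences = 8.
Nonzero differences (with sign): -5, +2, +6, +2, +7, +5, +4, +4
Step 2: Count signs: positive = 7, negative = 1.
Step 3: Under H0: P(positive) = 0.5, so the number of positives S ~ Bin(8, 0.5).
Step 4: Two-sided exact p-value = sum of Bin(8,0.5) probabilities at or below the observed probability = 0.070312.
Step 5: alpha = 0.1. reject H0.

n_eff = 8, pos = 7, neg = 1, p = 0.070312, reject H0.


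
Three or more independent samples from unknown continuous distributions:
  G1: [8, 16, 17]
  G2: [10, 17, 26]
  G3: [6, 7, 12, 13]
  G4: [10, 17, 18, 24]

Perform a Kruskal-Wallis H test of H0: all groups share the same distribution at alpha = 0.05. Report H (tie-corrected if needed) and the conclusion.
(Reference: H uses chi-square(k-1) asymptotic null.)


Step 1: Combine all N = 14 observations and assign midranks.
sorted (value, group, rank): (6,G3,1), (7,G3,2), (8,G1,3), (10,G2,4.5), (10,G4,4.5), (12,G3,6), (13,G3,7), (16,G1,8), (17,G1,10), (17,G2,10), (17,G4,10), (18,G4,12), (24,G4,13), (26,G2,14)
Step 2: Sum ranks within each group.
R_1 = 21 (n_1 = 3)
R_2 = 28.5 (n_2 = 3)
R_3 = 16 (n_3 = 4)
R_4 = 39.5 (n_4 = 4)
Step 3: H = 12/(N(N+1)) * sum(R_i^2/n_i) - 3(N+1)
     = 12/(14*15) * (21^2/3 + 28.5^2/3 + 16^2/4 + 39.5^2/4) - 3*15
     = 0.057143 * 871.812 - 45
     = 4.817857.
Step 4: Ties present; correction factor C = 1 - 30/(14^3 - 14) = 0.989011. Corrected H = 4.817857 / 0.989011 = 4.871389.
Step 5: Under H0, H ~ chi^2(3); p-value = 0.181461.
Step 6: alpha = 0.05. fail to reject H0.

H = 4.8714, df = 3, p = 0.181461, fail to reject H0.


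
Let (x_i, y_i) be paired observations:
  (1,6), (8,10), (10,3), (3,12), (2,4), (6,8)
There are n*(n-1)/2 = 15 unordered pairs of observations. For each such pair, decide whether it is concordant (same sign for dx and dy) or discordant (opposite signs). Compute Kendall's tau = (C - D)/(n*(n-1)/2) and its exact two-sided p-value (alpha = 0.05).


Step 1: Enumerate the 15 unordered pairs (i,j) with i<j and classify each by sign(x_j-x_i) * sign(y_j-y_i).
  (1,2):dx=+7,dy=+4->C; (1,3):dx=+9,dy=-3->D; (1,4):dx=+2,dy=+6->C; (1,5):dx=+1,dy=-2->D
  (1,6):dx=+5,dy=+2->C; (2,3):dx=+2,dy=-7->D; (2,4):dx=-5,dy=+2->D; (2,5):dx=-6,dy=-6->C
  (2,6):dx=-2,dy=-2->C; (3,4):dx=-7,dy=+9->D; (3,5):dx=-8,dy=+1->D; (3,6):dx=-4,dy=+5->D
  (4,5):dx=-1,dy=-8->C; (4,6):dx=+3,dy=-4->D; (5,6):dx=+4,dy=+4->C
Step 2: C = 7, D = 8, total pairs = 15.
Step 3: tau = (C - D)/(n(n-1)/2) = (7 - 8)/15 = -0.066667.
Step 4: Exact two-sided p-value (enumerate n! = 720 permutations of y under H0): p = 1.000000.
Step 5: alpha = 0.05. fail to reject H0.

tau_b = -0.0667 (C=7, D=8), p = 1.000000, fail to reject H0.


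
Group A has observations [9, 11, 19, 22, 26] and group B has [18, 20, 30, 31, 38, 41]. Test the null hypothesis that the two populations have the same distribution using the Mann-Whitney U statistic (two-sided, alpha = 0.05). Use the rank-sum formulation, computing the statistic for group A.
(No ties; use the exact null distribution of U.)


Step 1: Combine and sort all 11 observations; assign midranks.
sorted (value, group): (9,X), (11,X), (18,Y), (19,X), (20,Y), (22,X), (26,X), (30,Y), (31,Y), (38,Y), (41,Y)
ranks: 9->1, 11->2, 18->3, 19->4, 20->5, 22->6, 26->7, 30->8, 31->9, 38->10, 41->11
Step 2: Rank sum for X: R1 = 1 + 2 + 4 + 6 + 7 = 20.
Step 3: U_X = R1 - n1(n1+1)/2 = 20 - 5*6/2 = 20 - 15 = 5.
       U_Y = n1*n2 - U_X = 30 - 5 = 25.
Step 4: No ties, so the exact null distribution of U (based on enumerating the C(11,5) = 462 equally likely rank assignments) gives the two-sided p-value.
Step 5: p-value = 0.082251; compare to alpha = 0.05. fail to reject H0.

U_X = 5, p = 0.082251, fail to reject H0 at alpha = 0.05.


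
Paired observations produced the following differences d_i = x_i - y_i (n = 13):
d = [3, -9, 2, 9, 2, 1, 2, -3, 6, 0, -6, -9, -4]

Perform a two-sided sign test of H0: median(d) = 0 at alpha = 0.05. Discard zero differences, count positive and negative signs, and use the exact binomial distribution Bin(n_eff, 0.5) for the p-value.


Step 1: Discard zero differences. Original n = 13; n_eff = number of nonzero differences = 12.
Nonzero differences (with sign): +3, -9, +2, +9, +2, +1, +2, -3, +6, -6, -9, -4
Step 2: Count signs: positive = 7, negative = 5.
Step 3: Under H0: P(positive) = 0.5, so the number of positives S ~ Bin(12, 0.5).
Step 4: Two-sided exact p-value = sum of Bin(12,0.5) probabilities at or below the observed probability = 0.774414.
Step 5: alpha = 0.05. fail to reject H0.

n_eff = 12, pos = 7, neg = 5, p = 0.774414, fail to reject H0.


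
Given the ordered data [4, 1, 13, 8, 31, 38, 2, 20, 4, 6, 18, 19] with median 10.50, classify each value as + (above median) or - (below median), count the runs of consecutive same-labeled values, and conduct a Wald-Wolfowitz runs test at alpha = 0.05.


Step 1: Compute median = 10.50; label A = above, B = below.
Labels in order: BBABAABABBAA  (n_A = 6, n_B = 6)
Step 2: Count runs R = 8.
Step 3: Under H0 (random ordering), E[R] = 2*n_A*n_B/(n_A+n_B) + 1 = 2*6*6/12 + 1 = 7.0000.
        Var[R] = 2*n_A*n_B*(2*n_A*n_B - n_A - n_B) / ((n_A+n_B)^2 * (n_A+n_B-1)) = 4320/1584 = 2.7273.
        SD[R] = 1.6514.
Step 4: Continuity-corrected z = (R - 0.5 - E[R]) / SD[R] = (8 - 0.5 - 7.0000) / 1.6514 = 0.3028.
Step 5: Two-sided p-value via normal approximation = 2*(1 - Phi(|z|)) = 0.762069.
Step 6: alpha = 0.05. fail to reject H0.

R = 8, z = 0.3028, p = 0.762069, fail to reject H0.


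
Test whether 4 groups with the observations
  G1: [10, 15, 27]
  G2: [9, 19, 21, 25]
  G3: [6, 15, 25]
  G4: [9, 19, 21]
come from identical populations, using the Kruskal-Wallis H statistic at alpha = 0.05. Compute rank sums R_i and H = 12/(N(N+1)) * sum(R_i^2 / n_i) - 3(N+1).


Step 1: Combine all N = 13 observations and assign midranks.
sorted (value, group, rank): (6,G3,1), (9,G2,2.5), (9,G4,2.5), (10,G1,4), (15,G1,5.5), (15,G3,5.5), (19,G2,7.5), (19,G4,7.5), (21,G2,9.5), (21,G4,9.5), (25,G2,11.5), (25,G3,11.5), (27,G1,13)
Step 2: Sum ranks within each group.
R_1 = 22.5 (n_1 = 3)
R_2 = 31 (n_2 = 4)
R_3 = 18 (n_3 = 3)
R_4 = 19.5 (n_4 = 3)
Step 3: H = 12/(N(N+1)) * sum(R_i^2/n_i) - 3(N+1)
     = 12/(13*14) * (22.5^2/3 + 31^2/4 + 18^2/3 + 19.5^2/3) - 3*14
     = 0.065934 * 643.75 - 42
     = 0.445055.
Step 4: Ties present; correction factor C = 1 - 30/(13^3 - 13) = 0.986264. Corrected H = 0.445055 / 0.986264 = 0.451253.
Step 5: Under H0, H ~ chi^2(3); p-value = 0.929463.
Step 6: alpha = 0.05. fail to reject H0.

H = 0.4513, df = 3, p = 0.929463, fail to reject H0.


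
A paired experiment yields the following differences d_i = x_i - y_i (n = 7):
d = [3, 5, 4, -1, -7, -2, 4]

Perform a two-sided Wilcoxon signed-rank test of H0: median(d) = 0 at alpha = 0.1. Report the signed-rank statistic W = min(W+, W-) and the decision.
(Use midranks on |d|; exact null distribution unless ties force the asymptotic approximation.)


Step 1: Drop any zero differences (none here) and take |d_i|.
|d| = [3, 5, 4, 1, 7, 2, 4]
Step 2: Midrank |d_i| (ties get averaged ranks).
ranks: |3|->3, |5|->6, |4|->4.5, |1|->1, |7|->7, |2|->2, |4|->4.5
Step 3: Attach original signs; sum ranks with positive sign and with negative sign.
W+ = 3 + 6 + 4.5 + 4.5 = 18
W- = 1 + 7 + 2 = 10
(Check: W+ + W- = 28 should equal n(n+1)/2 = 28.)
Step 4: Test statistic W = min(W+, W-) = 10.
Step 5: Ties in |d|, so use the tie-corrected normal approximation.
        E[W] = n(n+1)/4 = 7*8/4 = 14.
        Tie groups: |d|=4 (t=2); sum(t^3 - t) = 6.
        Var[W] = n(n+1)(2n+1)/24 - sum(t^3-t)/48 = 840/24 - 6/48 = 34.875.
        z = (W - E[W]) / sqrt(Var[W]) = (10 - 14) / 5.9055 = -0.6773.
        Two-sided p = 2*Phi(z) = 0.498194.
Step 6: alpha = 0.1. fail to reject H0.

W+ = 18, W- = 10, W = min = 10, p = 0.498194, fail to reject H0.


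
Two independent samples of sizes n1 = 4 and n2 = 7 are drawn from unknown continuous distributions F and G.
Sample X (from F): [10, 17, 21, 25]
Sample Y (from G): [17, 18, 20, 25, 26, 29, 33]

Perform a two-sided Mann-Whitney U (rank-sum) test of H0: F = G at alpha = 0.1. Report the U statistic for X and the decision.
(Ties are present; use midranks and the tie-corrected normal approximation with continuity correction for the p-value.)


Step 1: Combine and sort all 11 observations; assign midranks.
sorted (value, group): (10,X), (17,X), (17,Y), (18,Y), (20,Y), (21,X), (25,X), (25,Y), (26,Y), (29,Y), (33,Y)
ranks: 10->1, 17->2.5, 17->2.5, 18->4, 20->5, 21->6, 25->7.5, 25->7.5, 26->9, 29->10, 33->11
Step 2: Rank sum for X: R1 = 1 + 2.5 + 6 + 7.5 = 17.
Step 3: U_X = R1 - n1(n1+1)/2 = 17 - 4*5/2 = 17 - 10 = 7.
       U_Y = n1*n2 - U_X = 28 - 7 = 21.
Step 4: Ties are present, so use the tie-corrected normal approximation (with continuity correction) for the p-value.
Step 5: p-value = 0.217200; compare to alpha = 0.1. fail to reject H0.

U_X = 7, p = 0.217200, fail to reject H0 at alpha = 0.1.


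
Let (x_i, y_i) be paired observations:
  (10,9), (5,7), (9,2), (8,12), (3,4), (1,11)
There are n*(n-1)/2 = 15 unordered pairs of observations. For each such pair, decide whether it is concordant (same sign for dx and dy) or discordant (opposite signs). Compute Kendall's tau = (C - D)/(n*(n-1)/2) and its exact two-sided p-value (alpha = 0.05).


Step 1: Enumerate the 15 unordered pairs (i,j) with i<j and classify each by sign(x_j-x_i) * sign(y_j-y_i).
  (1,2):dx=-5,dy=-2->C; (1,3):dx=-1,dy=-7->C; (1,4):dx=-2,dy=+3->D; (1,5):dx=-7,dy=-5->C
  (1,6):dx=-9,dy=+2->D; (2,3):dx=+4,dy=-5->D; (2,4):dx=+3,dy=+5->C; (2,5):dx=-2,dy=-3->C
  (2,6):dx=-4,dy=+4->D; (3,4):dx=-1,dy=+10->D; (3,5):dx=-6,dy=+2->D; (3,6):dx=-8,dy=+9->D
  (4,5):dx=-5,dy=-8->C; (4,6):dx=-7,dy=-1->C; (5,6):dx=-2,dy=+7->D
Step 2: C = 7, D = 8, total pairs = 15.
Step 3: tau = (C - D)/(n(n-1)/2) = (7 - 8)/15 = -0.066667.
Step 4: Exact two-sided p-value (enumerate n! = 720 permutations of y under H0): p = 1.000000.
Step 5: alpha = 0.05. fail to reject H0.

tau_b = -0.0667 (C=7, D=8), p = 1.000000, fail to reject H0.


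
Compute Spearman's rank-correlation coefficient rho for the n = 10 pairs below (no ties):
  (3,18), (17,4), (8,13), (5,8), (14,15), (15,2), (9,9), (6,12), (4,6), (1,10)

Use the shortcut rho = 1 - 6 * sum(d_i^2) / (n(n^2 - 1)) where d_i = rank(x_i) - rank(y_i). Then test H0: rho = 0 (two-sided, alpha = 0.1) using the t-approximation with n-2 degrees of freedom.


Step 1: Rank x and y separately (midranks; no ties here).
rank(x): 3->2, 17->10, 8->6, 5->4, 14->8, 15->9, 9->7, 6->5, 4->3, 1->1
rank(y): 18->10, 4->2, 13->8, 8->4, 15->9, 2->1, 9->5, 12->7, 6->3, 10->6
Step 2: d_i = R_x(i) - R_y(i); compute d_i^2.
  (2-10)^2=64, (10-2)^2=64, (6-8)^2=4, (4-4)^2=0, (8-9)^2=1, (9-1)^2=64, (7-5)^2=4, (5-7)^2=4, (3-3)^2=0, (1-6)^2=25
sum(d^2) = 230.
Step 3: rho = 1 - 6*230 / (10*(10^2 - 1)) = 1 - 1380/990 = -0.393939.
Step 4: Under H0, t = rho * sqrt((n-2)/(1-rho^2)) = -1.2123 ~ t(8).
Step 5: Two-sided p-value from the t-distribution with 8 df = 0.259998.
Step 6: alpha = 0.1. fail to reject H0.

rho = -0.3939, p = 0.259998, fail to reject H0 at alpha = 0.1.


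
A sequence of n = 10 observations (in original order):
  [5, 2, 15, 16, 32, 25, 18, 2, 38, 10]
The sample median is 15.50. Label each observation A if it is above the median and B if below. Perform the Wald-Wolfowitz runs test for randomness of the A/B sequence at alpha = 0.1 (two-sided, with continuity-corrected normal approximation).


Step 1: Compute median = 15.50; label A = above, B = below.
Labels in order: BBBAAAABAB  (n_A = 5, n_B = 5)
Step 2: Count runs R = 5.
Step 3: Under H0 (random ordering), E[R] = 2*n_A*n_B/(n_A+n_B) + 1 = 2*5*5/10 + 1 = 6.0000.
        Var[R] = 2*n_A*n_B*(2*n_A*n_B - n_A - n_B) / ((n_A+n_B)^2 * (n_A+n_B-1)) = 2000/900 = 2.2222.
        SD[R] = 1.4907.
Step 4: Continuity-corrected z = (R + 0.5 - E[R]) / SD[R] = (5 + 0.5 - 6.0000) / 1.4907 = -0.3354.
Step 5: Two-sided p-value via normal approximation = 2*(1 - Phi(|z|)) = 0.737316.
Step 6: alpha = 0.1. fail to reject H0.

R = 5, z = -0.3354, p = 0.737316, fail to reject H0.


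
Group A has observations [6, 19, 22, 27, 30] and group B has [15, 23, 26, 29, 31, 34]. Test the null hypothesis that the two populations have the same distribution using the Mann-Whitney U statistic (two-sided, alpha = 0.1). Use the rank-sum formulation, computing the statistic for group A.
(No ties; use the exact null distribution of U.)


Step 1: Combine and sort all 11 observations; assign midranks.
sorted (value, group): (6,X), (15,Y), (19,X), (22,X), (23,Y), (26,Y), (27,X), (29,Y), (30,X), (31,Y), (34,Y)
ranks: 6->1, 15->2, 19->3, 22->4, 23->5, 26->6, 27->7, 29->8, 30->9, 31->10, 34->11
Step 2: Rank sum for X: R1 = 1 + 3 + 4 + 7 + 9 = 24.
Step 3: U_X = R1 - n1(n1+1)/2 = 24 - 5*6/2 = 24 - 15 = 9.
       U_Y = n1*n2 - U_X = 30 - 9 = 21.
Step 4: No ties, so the exact null distribution of U (based on enumerating the C(11,5) = 462 equally likely rank assignments) gives the two-sided p-value.
Step 5: p-value = 0.329004; compare to alpha = 0.1. fail to reject H0.

U_X = 9, p = 0.329004, fail to reject H0 at alpha = 0.1.


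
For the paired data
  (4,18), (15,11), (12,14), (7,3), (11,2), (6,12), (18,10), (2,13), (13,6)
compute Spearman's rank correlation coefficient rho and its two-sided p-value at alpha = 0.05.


Step 1: Rank x and y separately (midranks; no ties here).
rank(x): 4->2, 15->8, 12->6, 7->4, 11->5, 6->3, 18->9, 2->1, 13->7
rank(y): 18->9, 11->5, 14->8, 3->2, 2->1, 12->6, 10->4, 13->7, 6->3
Step 2: d_i = R_x(i) - R_y(i); compute d_i^2.
  (2-9)^2=49, (8-5)^2=9, (6-8)^2=4, (4-2)^2=4, (5-1)^2=16, (3-6)^2=9, (9-4)^2=25, (1-7)^2=36, (7-3)^2=16
sum(d^2) = 168.
Step 3: rho = 1 - 6*168 / (9*(9^2 - 1)) = 1 - 1008/720 = -0.400000.
Step 4: Under H0, t = rho * sqrt((n-2)/(1-rho^2)) = -1.1547 ~ t(7).
Step 5: Two-sided p-value from the t-distribution with 7 df = 0.286105.
Step 6: alpha = 0.05. fail to reject H0.

rho = -0.4000, p = 0.286105, fail to reject H0 at alpha = 0.05.


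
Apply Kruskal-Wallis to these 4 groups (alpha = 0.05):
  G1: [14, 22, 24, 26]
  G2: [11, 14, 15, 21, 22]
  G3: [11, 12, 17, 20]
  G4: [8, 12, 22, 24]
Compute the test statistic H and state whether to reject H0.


Step 1: Combine all N = 17 observations and assign midranks.
sorted (value, group, rank): (8,G4,1), (11,G2,2.5), (11,G3,2.5), (12,G3,4.5), (12,G4,4.5), (14,G1,6.5), (14,G2,6.5), (15,G2,8), (17,G3,9), (20,G3,10), (21,G2,11), (22,G1,13), (22,G2,13), (22,G4,13), (24,G1,15.5), (24,G4,15.5), (26,G1,17)
Step 2: Sum ranks within each group.
R_1 = 52 (n_1 = 4)
R_2 = 41 (n_2 = 5)
R_3 = 26 (n_3 = 4)
R_4 = 34 (n_4 = 4)
Step 3: H = 12/(N(N+1)) * sum(R_i^2/n_i) - 3(N+1)
     = 12/(17*18) * (52^2/4 + 41^2/5 + 26^2/4 + 34^2/4) - 3*18
     = 0.039216 * 1470.2 - 54
     = 3.654902.
Step 4: Ties present; correction factor C = 1 - 48/(17^3 - 17) = 0.990196. Corrected H = 3.654902 / 0.990196 = 3.691089.
Step 5: Under H0, H ~ chi^2(3); p-value = 0.296811.
Step 6: alpha = 0.05. fail to reject H0.

H = 3.6911, df = 3, p = 0.296811, fail to reject H0.
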